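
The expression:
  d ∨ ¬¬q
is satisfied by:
  {d: True, q: True}
  {d: True, q: False}
  {q: True, d: False}


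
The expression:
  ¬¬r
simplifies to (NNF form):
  r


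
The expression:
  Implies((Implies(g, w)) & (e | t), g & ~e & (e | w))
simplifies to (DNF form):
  (g & ~e) | (g & ~w) | (~e & ~t)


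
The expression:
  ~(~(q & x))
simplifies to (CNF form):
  q & x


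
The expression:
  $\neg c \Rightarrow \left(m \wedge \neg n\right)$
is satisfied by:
  {c: True, m: True, n: False}
  {c: True, n: False, m: False}
  {c: True, m: True, n: True}
  {c: True, n: True, m: False}
  {m: True, n: False, c: False}


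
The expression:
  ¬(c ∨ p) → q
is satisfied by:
  {q: True, c: True, p: True}
  {q: True, c: True, p: False}
  {q: True, p: True, c: False}
  {q: True, p: False, c: False}
  {c: True, p: True, q: False}
  {c: True, p: False, q: False}
  {p: True, c: False, q: False}


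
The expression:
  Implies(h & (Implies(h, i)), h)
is always true.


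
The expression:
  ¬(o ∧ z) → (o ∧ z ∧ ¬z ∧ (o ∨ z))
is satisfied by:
  {z: True, o: True}


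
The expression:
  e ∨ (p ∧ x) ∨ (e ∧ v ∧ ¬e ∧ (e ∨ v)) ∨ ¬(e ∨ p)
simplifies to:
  e ∨ x ∨ ¬p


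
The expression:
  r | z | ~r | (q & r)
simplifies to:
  True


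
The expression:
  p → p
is always true.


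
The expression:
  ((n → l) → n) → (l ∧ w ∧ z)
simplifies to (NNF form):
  (l ∧ w ∧ z) ∨ ¬n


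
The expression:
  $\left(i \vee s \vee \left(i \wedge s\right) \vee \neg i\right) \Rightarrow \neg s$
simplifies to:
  $\neg s$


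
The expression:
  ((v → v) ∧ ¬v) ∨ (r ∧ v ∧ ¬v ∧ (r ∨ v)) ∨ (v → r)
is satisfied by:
  {r: True, v: False}
  {v: False, r: False}
  {v: True, r: True}


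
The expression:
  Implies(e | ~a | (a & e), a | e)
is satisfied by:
  {a: True, e: True}
  {a: True, e: False}
  {e: True, a: False}


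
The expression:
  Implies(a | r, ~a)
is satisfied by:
  {a: False}


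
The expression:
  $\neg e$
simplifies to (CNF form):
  $\neg e$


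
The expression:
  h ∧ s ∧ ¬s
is never true.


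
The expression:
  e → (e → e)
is always true.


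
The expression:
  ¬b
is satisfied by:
  {b: False}


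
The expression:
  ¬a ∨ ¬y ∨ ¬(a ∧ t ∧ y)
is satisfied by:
  {t: False, a: False, y: False}
  {y: True, t: False, a: False}
  {a: True, t: False, y: False}
  {y: True, a: True, t: False}
  {t: True, y: False, a: False}
  {y: True, t: True, a: False}
  {a: True, t: True, y: False}


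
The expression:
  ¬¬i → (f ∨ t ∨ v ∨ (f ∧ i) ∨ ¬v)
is always true.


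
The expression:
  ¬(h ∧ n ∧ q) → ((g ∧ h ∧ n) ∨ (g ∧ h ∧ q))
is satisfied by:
  {q: True, g: True, n: True, h: True}
  {q: True, g: True, h: True, n: False}
  {q: True, n: True, h: True, g: False}
  {g: True, n: True, h: True, q: False}


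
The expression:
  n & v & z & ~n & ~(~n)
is never true.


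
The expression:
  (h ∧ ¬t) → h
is always true.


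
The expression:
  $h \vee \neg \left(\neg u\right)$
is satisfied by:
  {u: True, h: True}
  {u: True, h: False}
  {h: True, u: False}


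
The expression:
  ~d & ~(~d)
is never true.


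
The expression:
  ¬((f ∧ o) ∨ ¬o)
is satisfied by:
  {o: True, f: False}


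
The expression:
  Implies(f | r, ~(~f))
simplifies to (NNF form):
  f | ~r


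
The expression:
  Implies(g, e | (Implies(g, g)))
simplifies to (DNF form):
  True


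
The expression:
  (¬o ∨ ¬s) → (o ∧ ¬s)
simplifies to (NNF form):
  o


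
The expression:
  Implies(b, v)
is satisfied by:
  {v: True, b: False}
  {b: False, v: False}
  {b: True, v: True}


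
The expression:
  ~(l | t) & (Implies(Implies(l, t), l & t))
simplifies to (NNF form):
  False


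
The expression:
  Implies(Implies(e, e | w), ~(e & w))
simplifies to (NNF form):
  ~e | ~w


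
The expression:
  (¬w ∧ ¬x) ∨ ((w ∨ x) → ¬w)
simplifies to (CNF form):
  ¬w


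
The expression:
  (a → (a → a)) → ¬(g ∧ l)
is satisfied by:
  {l: False, g: False}
  {g: True, l: False}
  {l: True, g: False}


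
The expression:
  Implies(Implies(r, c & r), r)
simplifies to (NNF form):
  r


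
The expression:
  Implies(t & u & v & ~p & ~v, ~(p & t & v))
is always true.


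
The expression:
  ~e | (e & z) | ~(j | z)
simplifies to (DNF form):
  z | ~e | ~j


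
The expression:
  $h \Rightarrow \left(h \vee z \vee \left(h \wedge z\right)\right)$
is always true.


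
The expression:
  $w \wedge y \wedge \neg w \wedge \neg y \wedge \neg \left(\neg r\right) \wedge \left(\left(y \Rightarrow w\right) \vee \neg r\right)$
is never true.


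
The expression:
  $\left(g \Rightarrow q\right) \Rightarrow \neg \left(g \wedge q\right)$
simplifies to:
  $\neg g \vee \neg q$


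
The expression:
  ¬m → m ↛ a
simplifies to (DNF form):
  m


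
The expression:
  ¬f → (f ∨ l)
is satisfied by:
  {l: True, f: True}
  {l: True, f: False}
  {f: True, l: False}


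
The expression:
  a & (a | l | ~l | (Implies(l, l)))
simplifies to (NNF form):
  a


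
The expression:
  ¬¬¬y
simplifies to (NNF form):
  ¬y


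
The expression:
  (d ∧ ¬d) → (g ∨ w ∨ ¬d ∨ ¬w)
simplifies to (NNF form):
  True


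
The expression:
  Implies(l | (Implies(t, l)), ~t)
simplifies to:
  ~l | ~t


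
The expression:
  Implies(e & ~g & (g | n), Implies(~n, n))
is always true.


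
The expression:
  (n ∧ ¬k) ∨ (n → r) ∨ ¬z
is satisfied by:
  {r: True, k: False, z: False, n: False}
  {r: False, k: False, z: False, n: False}
  {r: True, n: True, k: False, z: False}
  {n: True, r: False, k: False, z: False}
  {r: True, z: True, n: False, k: False}
  {z: True, n: False, k: False, r: False}
  {r: True, n: True, z: True, k: False}
  {n: True, z: True, r: False, k: False}
  {r: True, k: True, n: False, z: False}
  {k: True, n: False, z: False, r: False}
  {r: True, n: True, k: True, z: False}
  {n: True, k: True, r: False, z: False}
  {r: True, z: True, k: True, n: False}
  {z: True, k: True, n: False, r: False}
  {r: True, n: True, z: True, k: True}


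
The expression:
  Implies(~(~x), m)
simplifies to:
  m | ~x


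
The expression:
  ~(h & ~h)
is always true.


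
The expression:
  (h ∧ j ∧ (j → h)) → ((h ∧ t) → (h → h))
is always true.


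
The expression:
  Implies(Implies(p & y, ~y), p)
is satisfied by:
  {p: True}


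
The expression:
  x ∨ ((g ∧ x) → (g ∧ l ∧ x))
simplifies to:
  True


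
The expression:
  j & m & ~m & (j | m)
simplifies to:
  False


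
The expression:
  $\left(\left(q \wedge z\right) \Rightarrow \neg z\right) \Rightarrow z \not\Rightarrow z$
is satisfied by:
  {z: True, q: True}


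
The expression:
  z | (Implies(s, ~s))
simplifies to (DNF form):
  z | ~s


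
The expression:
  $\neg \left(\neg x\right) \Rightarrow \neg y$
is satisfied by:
  {y: False, x: False}
  {x: True, y: False}
  {y: True, x: False}


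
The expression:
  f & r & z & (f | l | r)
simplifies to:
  f & r & z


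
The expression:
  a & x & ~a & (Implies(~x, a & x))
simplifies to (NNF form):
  False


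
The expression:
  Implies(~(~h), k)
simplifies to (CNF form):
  k | ~h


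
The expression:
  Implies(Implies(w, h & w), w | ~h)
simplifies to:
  w | ~h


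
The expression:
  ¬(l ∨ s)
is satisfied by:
  {l: False, s: False}


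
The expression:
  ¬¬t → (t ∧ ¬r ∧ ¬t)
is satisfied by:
  {t: False}


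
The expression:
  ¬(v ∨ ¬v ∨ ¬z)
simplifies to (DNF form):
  False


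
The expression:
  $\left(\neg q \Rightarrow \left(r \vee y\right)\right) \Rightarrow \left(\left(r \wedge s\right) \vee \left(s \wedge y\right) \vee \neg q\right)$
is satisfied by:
  {s: True, r: True, y: True, q: False}
  {s: True, r: True, y: False, q: False}
  {s: True, y: True, r: False, q: False}
  {s: True, y: False, r: False, q: False}
  {r: True, y: True, s: False, q: False}
  {r: True, y: False, s: False, q: False}
  {y: True, s: False, r: False, q: False}
  {y: False, s: False, r: False, q: False}
  {q: True, s: True, r: True, y: True}
  {q: True, s: True, r: True, y: False}
  {q: True, s: True, y: True, r: False}


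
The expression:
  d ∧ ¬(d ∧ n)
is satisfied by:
  {d: True, n: False}


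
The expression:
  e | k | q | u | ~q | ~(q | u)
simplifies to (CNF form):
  True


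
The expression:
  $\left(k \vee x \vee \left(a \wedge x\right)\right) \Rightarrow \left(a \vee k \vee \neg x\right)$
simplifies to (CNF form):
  $a \vee k \vee \neg x$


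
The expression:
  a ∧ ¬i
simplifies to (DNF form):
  a ∧ ¬i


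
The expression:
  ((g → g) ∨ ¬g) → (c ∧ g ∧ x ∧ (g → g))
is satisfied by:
  {c: True, x: True, g: True}


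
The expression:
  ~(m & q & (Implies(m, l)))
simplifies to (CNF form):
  ~l | ~m | ~q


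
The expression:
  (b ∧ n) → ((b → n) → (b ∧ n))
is always true.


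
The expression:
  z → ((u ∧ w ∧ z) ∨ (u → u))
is always true.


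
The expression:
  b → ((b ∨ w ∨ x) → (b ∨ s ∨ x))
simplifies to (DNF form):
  True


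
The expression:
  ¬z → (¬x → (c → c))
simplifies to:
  True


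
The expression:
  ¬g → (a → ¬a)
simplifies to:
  g ∨ ¬a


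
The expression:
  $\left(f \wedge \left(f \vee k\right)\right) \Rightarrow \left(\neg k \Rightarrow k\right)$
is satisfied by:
  {k: True, f: False}
  {f: False, k: False}
  {f: True, k: True}


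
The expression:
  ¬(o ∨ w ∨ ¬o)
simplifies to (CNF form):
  False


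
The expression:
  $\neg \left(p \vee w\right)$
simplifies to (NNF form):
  $\neg p \wedge \neg w$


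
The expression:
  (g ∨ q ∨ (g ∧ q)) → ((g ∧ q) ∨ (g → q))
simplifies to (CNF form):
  q ∨ ¬g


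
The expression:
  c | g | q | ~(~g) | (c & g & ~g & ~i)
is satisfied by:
  {q: True, c: True, g: True}
  {q: True, c: True, g: False}
  {q: True, g: True, c: False}
  {q: True, g: False, c: False}
  {c: True, g: True, q: False}
  {c: True, g: False, q: False}
  {g: True, c: False, q: False}


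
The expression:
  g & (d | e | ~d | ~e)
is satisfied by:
  {g: True}


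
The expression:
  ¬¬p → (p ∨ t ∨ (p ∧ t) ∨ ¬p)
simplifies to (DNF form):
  True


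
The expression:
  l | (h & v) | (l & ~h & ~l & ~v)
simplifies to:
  l | (h & v)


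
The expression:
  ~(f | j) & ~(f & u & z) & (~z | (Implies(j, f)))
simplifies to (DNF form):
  ~f & ~j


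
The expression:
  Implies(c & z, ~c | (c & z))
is always true.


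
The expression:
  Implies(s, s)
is always true.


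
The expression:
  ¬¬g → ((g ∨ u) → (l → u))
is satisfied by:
  {u: True, l: False, g: False}
  {l: False, g: False, u: False}
  {g: True, u: True, l: False}
  {g: True, l: False, u: False}
  {u: True, l: True, g: False}
  {l: True, u: False, g: False}
  {g: True, l: True, u: True}


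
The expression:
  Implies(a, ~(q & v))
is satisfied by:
  {v: False, q: False, a: False}
  {a: True, v: False, q: False}
  {q: True, v: False, a: False}
  {a: True, q: True, v: False}
  {v: True, a: False, q: False}
  {a: True, v: True, q: False}
  {q: True, v: True, a: False}


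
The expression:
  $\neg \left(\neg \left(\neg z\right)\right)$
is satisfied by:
  {z: False}


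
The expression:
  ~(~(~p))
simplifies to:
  ~p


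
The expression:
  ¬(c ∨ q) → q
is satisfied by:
  {q: True, c: True}
  {q: True, c: False}
  {c: True, q: False}


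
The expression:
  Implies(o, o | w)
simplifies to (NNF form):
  True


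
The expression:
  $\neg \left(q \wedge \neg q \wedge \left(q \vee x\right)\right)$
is always true.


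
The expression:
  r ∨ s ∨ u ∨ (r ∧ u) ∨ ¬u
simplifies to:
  True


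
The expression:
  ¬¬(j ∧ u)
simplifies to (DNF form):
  j ∧ u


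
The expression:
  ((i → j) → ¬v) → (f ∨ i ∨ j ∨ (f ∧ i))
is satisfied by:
  {i: True, v: True, f: True, j: True}
  {i: True, v: True, f: True, j: False}
  {i: True, v: True, j: True, f: False}
  {i: True, v: True, j: False, f: False}
  {i: True, f: True, j: True, v: False}
  {i: True, f: True, j: False, v: False}
  {i: True, f: False, j: True, v: False}
  {i: True, f: False, j: False, v: False}
  {v: True, f: True, j: True, i: False}
  {v: True, f: True, j: False, i: False}
  {v: True, j: True, f: False, i: False}
  {v: True, j: False, f: False, i: False}
  {f: True, j: True, v: False, i: False}
  {f: True, v: False, j: False, i: False}
  {j: True, v: False, f: False, i: False}


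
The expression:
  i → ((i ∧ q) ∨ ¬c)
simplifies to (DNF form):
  q ∨ ¬c ∨ ¬i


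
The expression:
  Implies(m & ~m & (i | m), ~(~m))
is always true.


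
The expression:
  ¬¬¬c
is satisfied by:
  {c: False}


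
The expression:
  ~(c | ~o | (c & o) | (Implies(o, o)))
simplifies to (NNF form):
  False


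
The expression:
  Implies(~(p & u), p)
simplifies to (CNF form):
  p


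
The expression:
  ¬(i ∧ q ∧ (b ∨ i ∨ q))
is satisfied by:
  {q: False, i: False}
  {i: True, q: False}
  {q: True, i: False}


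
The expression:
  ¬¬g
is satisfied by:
  {g: True}


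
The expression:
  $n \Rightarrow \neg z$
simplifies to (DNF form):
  $\neg n \vee \neg z$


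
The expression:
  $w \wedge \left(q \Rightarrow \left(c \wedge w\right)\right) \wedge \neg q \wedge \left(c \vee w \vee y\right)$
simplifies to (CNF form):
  $w \wedge \neg q$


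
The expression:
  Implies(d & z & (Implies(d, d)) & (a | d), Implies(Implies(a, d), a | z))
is always true.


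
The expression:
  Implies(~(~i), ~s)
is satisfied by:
  {s: False, i: False}
  {i: True, s: False}
  {s: True, i: False}


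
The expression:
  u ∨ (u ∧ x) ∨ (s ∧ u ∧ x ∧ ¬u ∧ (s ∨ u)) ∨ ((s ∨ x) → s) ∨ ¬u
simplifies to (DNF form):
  True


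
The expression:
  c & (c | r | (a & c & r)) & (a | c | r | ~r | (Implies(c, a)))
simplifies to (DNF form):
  c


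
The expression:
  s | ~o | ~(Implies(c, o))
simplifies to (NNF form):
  s | ~o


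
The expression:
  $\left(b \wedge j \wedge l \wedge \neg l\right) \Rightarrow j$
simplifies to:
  $\text{True}$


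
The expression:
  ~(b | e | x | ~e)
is never true.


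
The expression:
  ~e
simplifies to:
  ~e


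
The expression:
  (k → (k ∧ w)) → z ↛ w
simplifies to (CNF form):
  ¬w ∧ (k ∨ z)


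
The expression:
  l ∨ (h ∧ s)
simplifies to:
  l ∨ (h ∧ s)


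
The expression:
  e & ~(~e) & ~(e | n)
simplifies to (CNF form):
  False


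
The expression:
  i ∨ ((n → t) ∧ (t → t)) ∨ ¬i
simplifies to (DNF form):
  True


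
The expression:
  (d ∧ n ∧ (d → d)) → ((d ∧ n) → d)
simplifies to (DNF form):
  True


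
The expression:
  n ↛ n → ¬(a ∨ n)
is always true.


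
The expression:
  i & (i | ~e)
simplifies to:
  i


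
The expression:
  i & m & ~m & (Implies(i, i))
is never true.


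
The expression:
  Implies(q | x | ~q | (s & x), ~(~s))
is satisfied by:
  {s: True}


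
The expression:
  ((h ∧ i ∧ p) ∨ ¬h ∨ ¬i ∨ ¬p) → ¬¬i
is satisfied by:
  {i: True}


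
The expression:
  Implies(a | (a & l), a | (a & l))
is always true.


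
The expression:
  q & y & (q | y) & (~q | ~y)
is never true.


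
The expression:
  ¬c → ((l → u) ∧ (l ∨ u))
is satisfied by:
  {c: True, u: True}
  {c: True, u: False}
  {u: True, c: False}


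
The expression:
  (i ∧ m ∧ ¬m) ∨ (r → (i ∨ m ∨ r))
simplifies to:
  True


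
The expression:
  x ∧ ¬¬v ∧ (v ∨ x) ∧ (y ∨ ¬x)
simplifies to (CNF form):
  v ∧ x ∧ y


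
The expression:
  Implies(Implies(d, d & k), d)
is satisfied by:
  {d: True}


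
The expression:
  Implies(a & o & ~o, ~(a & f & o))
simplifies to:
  True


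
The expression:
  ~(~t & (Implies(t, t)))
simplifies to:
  t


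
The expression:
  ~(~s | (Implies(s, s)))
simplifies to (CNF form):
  False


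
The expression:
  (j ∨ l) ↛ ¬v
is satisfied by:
  {l: True, j: True, v: True}
  {l: True, v: True, j: False}
  {j: True, v: True, l: False}


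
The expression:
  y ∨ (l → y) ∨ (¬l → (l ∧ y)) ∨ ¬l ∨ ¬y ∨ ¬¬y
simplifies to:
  True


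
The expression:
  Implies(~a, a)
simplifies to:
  a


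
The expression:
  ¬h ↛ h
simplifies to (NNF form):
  True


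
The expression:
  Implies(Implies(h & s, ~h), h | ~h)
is always true.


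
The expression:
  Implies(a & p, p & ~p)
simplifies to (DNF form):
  ~a | ~p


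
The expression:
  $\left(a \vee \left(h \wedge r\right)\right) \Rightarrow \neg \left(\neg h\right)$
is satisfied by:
  {h: True, a: False}
  {a: False, h: False}
  {a: True, h: True}


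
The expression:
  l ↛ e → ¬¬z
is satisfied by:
  {z: True, e: True, l: False}
  {z: True, l: False, e: False}
  {e: True, l: False, z: False}
  {e: False, l: False, z: False}
  {z: True, e: True, l: True}
  {z: True, l: True, e: False}
  {e: True, l: True, z: False}


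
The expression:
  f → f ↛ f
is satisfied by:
  {f: False}


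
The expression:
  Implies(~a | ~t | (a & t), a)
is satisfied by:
  {a: True}


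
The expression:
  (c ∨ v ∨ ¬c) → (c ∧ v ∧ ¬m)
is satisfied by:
  {c: True, v: True, m: False}


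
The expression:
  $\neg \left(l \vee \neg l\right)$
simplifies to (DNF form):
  $\text{False}$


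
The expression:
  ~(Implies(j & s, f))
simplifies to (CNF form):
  j & s & ~f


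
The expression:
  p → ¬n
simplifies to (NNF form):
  ¬n ∨ ¬p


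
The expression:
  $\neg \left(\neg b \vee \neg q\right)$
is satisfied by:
  {b: True, q: True}


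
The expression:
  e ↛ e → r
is always true.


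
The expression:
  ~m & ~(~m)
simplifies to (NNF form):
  False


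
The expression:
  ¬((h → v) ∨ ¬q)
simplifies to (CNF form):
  h ∧ q ∧ ¬v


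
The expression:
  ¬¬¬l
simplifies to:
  ¬l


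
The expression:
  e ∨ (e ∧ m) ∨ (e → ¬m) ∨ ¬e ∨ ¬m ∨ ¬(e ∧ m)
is always true.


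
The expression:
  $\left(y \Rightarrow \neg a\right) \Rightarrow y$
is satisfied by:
  {y: True}


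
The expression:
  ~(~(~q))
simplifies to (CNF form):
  ~q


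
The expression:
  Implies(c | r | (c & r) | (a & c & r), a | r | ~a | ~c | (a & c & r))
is always true.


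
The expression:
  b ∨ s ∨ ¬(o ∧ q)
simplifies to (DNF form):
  b ∨ s ∨ ¬o ∨ ¬q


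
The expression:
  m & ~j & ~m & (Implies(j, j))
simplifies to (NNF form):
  False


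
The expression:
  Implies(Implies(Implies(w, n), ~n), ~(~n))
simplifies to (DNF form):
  n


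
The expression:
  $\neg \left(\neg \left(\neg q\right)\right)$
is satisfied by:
  {q: False}


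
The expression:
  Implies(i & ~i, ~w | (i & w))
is always true.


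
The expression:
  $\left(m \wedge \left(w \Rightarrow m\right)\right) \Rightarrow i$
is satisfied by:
  {i: True, m: False}
  {m: False, i: False}
  {m: True, i: True}


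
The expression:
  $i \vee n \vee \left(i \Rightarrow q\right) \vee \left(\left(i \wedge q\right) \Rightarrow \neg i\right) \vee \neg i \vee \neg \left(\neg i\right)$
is always true.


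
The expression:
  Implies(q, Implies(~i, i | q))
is always true.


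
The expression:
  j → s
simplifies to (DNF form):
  s ∨ ¬j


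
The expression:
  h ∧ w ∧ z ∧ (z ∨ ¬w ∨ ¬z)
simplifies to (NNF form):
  h ∧ w ∧ z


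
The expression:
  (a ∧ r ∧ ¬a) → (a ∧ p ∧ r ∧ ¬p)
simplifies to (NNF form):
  True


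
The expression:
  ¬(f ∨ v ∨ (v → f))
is never true.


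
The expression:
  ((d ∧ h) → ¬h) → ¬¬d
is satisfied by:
  {d: True}


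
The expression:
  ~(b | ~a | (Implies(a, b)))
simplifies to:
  a & ~b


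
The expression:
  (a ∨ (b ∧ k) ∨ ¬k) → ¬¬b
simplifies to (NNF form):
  b ∨ (k ∧ ¬a)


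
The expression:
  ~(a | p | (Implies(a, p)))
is never true.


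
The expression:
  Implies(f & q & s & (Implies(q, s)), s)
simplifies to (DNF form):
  True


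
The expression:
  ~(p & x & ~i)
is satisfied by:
  {i: True, p: False, x: False}
  {p: False, x: False, i: False}
  {i: True, x: True, p: False}
  {x: True, p: False, i: False}
  {i: True, p: True, x: False}
  {p: True, i: False, x: False}
  {i: True, x: True, p: True}


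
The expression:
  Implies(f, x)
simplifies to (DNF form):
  x | ~f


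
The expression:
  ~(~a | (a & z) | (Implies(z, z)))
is never true.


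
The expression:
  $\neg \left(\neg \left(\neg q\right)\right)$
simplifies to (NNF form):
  $\neg q$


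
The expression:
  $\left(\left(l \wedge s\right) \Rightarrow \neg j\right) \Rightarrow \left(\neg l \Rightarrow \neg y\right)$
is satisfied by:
  {l: True, y: False}
  {y: False, l: False}
  {y: True, l: True}


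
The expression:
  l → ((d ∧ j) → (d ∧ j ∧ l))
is always true.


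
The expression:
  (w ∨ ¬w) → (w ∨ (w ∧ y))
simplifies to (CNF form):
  w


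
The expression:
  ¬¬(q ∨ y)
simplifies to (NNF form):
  q ∨ y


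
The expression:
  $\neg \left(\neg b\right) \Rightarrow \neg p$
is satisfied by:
  {p: False, b: False}
  {b: True, p: False}
  {p: True, b: False}


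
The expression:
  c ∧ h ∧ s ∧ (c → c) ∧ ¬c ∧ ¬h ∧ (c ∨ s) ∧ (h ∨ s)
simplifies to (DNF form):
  False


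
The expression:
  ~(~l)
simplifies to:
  l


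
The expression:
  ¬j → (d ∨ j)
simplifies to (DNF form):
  d ∨ j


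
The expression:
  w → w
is always true.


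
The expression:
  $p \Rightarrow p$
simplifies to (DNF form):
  $\text{True}$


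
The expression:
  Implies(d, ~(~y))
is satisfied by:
  {y: True, d: False}
  {d: False, y: False}
  {d: True, y: True}


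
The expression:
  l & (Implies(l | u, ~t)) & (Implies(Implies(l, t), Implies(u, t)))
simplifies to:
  l & ~t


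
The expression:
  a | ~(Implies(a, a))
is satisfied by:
  {a: True}


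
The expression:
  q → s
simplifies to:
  s ∨ ¬q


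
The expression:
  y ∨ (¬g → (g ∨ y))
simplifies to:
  g ∨ y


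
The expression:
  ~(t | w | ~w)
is never true.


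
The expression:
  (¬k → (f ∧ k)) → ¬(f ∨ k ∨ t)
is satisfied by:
  {k: False}


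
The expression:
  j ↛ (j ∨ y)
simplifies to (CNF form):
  False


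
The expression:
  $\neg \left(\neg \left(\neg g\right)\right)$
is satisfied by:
  {g: False}


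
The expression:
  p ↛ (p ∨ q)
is never true.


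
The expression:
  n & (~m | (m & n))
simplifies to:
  n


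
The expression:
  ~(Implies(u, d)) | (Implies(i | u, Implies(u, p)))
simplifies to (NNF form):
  p | ~d | ~u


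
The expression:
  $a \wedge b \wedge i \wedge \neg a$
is never true.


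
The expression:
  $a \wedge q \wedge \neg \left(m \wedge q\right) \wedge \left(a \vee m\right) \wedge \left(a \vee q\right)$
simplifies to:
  $a \wedge q \wedge \neg m$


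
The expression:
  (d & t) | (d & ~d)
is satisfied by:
  {t: True, d: True}


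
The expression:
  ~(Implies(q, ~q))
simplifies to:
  q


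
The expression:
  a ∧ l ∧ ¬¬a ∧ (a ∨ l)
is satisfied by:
  {a: True, l: True}


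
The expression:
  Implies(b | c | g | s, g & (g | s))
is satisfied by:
  {g: True, s: False, b: False, c: False}
  {g: True, c: True, s: False, b: False}
  {g: True, b: True, s: False, c: False}
  {g: True, c: True, b: True, s: False}
  {g: True, s: True, b: False, c: False}
  {g: True, c: True, s: True, b: False}
  {g: True, b: True, s: True, c: False}
  {g: True, c: True, b: True, s: True}
  {c: False, s: False, b: False, g: False}


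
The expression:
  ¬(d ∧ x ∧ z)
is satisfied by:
  {z: False, d: False, x: False}
  {x: True, z: False, d: False}
  {d: True, z: False, x: False}
  {x: True, d: True, z: False}
  {z: True, x: False, d: False}
  {x: True, z: True, d: False}
  {d: True, z: True, x: False}


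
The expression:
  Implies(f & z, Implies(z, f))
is always true.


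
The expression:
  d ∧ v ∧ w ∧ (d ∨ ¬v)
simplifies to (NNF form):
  d ∧ v ∧ w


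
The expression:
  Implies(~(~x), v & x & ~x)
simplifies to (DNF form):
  ~x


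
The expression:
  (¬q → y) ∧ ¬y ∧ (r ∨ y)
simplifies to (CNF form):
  q ∧ r ∧ ¬y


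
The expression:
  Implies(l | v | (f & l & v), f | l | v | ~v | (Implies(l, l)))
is always true.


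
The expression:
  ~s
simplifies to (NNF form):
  ~s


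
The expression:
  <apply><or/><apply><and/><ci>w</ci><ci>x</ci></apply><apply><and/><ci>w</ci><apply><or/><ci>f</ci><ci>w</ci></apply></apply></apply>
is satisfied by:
  {w: True}


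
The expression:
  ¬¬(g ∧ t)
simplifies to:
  g ∧ t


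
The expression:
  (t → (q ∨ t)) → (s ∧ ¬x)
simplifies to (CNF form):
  s ∧ ¬x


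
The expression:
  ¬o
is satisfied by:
  {o: False}


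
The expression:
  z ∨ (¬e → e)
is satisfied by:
  {z: True, e: True}
  {z: True, e: False}
  {e: True, z: False}


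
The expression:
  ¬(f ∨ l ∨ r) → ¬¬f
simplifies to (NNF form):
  f ∨ l ∨ r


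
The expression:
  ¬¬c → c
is always true.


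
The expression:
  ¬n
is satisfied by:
  {n: False}


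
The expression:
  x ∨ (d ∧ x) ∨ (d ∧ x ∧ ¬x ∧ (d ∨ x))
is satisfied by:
  {x: True}


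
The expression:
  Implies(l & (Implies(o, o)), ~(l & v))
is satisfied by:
  {l: False, v: False}
  {v: True, l: False}
  {l: True, v: False}


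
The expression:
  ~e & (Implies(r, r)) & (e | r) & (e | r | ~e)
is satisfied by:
  {r: True, e: False}


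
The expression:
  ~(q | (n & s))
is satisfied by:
  {q: False, s: False, n: False}
  {n: True, q: False, s: False}
  {s: True, q: False, n: False}


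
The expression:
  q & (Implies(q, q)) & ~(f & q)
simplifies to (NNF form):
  q & ~f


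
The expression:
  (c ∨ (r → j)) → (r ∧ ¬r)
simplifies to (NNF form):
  r ∧ ¬c ∧ ¬j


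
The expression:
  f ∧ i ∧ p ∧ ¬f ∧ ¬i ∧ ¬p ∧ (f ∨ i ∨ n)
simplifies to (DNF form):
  False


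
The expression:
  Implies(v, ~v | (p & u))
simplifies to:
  ~v | (p & u)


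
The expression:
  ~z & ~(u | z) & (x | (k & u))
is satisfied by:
  {x: True, u: False, z: False}


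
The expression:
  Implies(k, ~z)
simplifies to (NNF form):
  ~k | ~z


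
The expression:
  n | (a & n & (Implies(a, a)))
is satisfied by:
  {n: True}


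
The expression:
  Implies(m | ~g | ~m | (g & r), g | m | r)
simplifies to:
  g | m | r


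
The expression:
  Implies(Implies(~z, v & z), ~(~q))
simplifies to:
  q | ~z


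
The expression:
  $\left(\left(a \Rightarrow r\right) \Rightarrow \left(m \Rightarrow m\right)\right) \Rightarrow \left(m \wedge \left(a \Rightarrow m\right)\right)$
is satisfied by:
  {m: True}


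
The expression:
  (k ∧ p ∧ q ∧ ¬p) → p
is always true.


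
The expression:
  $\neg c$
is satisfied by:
  {c: False}


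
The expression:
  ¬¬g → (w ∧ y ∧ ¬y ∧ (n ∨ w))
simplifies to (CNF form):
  ¬g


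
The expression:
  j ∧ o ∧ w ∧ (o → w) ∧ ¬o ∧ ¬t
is never true.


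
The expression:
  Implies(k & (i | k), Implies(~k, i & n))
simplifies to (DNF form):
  True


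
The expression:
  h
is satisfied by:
  {h: True}


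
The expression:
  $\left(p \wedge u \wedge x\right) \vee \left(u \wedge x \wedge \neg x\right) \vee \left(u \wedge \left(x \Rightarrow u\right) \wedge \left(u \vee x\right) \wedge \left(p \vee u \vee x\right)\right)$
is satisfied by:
  {u: True}


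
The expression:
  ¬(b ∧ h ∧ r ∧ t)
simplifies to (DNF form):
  ¬b ∨ ¬h ∨ ¬r ∨ ¬t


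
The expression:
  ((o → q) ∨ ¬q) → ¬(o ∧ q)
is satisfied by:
  {o: False, q: False}
  {q: True, o: False}
  {o: True, q: False}


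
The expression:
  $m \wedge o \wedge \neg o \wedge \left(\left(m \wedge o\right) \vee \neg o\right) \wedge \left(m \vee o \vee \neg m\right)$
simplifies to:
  $\text{False}$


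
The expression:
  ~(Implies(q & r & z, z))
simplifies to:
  False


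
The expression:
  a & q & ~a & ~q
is never true.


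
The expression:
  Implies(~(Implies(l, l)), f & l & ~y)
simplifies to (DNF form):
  True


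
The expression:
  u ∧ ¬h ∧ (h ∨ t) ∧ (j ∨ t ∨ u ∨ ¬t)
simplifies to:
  t ∧ u ∧ ¬h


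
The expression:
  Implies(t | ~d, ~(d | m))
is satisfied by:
  {t: False, m: False, d: False}
  {d: True, t: False, m: False}
  {d: True, m: True, t: False}
  {t: True, m: False, d: False}


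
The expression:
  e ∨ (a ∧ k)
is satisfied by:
  {k: True, e: True, a: True}
  {k: True, e: True, a: False}
  {e: True, a: True, k: False}
  {e: True, a: False, k: False}
  {k: True, a: True, e: False}


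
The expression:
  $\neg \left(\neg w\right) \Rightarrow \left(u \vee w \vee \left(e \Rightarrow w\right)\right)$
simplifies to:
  $\text{True}$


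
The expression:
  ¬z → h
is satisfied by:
  {z: True, h: True}
  {z: True, h: False}
  {h: True, z: False}


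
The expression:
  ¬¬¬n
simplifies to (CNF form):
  ¬n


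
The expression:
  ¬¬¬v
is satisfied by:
  {v: False}


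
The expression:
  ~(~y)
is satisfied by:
  {y: True}


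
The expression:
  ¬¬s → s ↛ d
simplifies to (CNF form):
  ¬d ∨ ¬s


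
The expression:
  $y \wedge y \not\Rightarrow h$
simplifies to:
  $y \wedge \neg h$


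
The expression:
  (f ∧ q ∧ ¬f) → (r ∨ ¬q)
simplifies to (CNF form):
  True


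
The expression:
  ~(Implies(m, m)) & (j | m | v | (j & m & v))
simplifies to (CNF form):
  False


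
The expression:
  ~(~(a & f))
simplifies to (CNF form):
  a & f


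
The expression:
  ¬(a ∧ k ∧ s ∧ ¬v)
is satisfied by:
  {v: True, s: False, k: False, a: False}
  {v: False, s: False, k: False, a: False}
  {a: True, v: True, s: False, k: False}
  {a: True, v: False, s: False, k: False}
  {v: True, k: True, a: False, s: False}
  {k: True, a: False, s: False, v: False}
  {a: True, k: True, v: True, s: False}
  {a: True, k: True, v: False, s: False}
  {v: True, s: True, a: False, k: False}
  {s: True, a: False, k: False, v: False}
  {v: True, a: True, s: True, k: False}
  {a: True, s: True, v: False, k: False}
  {v: True, k: True, s: True, a: False}
  {k: True, s: True, a: False, v: False}
  {a: True, k: True, s: True, v: True}


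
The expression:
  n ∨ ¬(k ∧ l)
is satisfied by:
  {n: True, l: False, k: False}
  {l: False, k: False, n: False}
  {n: True, k: True, l: False}
  {k: True, l: False, n: False}
  {n: True, l: True, k: False}
  {l: True, n: False, k: False}
  {n: True, k: True, l: True}


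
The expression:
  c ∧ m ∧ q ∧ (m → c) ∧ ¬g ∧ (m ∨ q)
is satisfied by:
  {c: True, m: True, q: True, g: False}


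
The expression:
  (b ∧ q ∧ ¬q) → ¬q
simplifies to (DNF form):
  True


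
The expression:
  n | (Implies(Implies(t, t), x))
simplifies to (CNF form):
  n | x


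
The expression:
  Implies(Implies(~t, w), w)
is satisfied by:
  {w: True, t: False}
  {t: False, w: False}
  {t: True, w: True}


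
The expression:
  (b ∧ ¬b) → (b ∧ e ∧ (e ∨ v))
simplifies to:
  True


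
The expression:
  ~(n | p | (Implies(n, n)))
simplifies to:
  False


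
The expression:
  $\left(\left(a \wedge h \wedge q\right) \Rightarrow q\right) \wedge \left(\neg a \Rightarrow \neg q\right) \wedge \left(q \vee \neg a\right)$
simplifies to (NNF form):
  $\left(a \wedge q\right) \vee \left(\neg a \wedge \neg q\right)$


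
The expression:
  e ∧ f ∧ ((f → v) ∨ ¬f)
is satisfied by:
  {e: True, f: True, v: True}


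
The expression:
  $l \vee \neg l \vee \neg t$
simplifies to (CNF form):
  $\text{True}$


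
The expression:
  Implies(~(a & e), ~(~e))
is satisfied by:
  {e: True}


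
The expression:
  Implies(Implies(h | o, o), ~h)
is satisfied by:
  {h: False, o: False}
  {o: True, h: False}
  {h: True, o: False}


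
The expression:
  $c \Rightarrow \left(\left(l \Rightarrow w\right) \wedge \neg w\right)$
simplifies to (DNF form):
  $\left(\neg l \wedge \neg w\right) \vee \neg c$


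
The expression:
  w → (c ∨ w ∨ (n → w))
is always true.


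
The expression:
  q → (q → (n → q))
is always true.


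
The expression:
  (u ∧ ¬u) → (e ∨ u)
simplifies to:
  True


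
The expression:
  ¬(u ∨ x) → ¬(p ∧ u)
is always true.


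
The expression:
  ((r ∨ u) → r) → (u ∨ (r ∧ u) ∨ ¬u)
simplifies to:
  True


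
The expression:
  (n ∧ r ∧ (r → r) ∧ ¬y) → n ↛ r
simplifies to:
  y ∨ ¬n ∨ ¬r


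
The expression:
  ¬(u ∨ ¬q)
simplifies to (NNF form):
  q ∧ ¬u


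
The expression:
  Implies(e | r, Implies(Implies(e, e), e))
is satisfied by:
  {e: True, r: False}
  {r: False, e: False}
  {r: True, e: True}


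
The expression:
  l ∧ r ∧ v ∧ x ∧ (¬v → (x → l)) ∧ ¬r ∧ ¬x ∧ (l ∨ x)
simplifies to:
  False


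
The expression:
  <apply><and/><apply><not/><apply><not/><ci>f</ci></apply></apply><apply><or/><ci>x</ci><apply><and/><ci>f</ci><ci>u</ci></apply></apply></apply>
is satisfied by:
  {x: True, u: True, f: True}
  {x: True, f: True, u: False}
  {u: True, f: True, x: False}


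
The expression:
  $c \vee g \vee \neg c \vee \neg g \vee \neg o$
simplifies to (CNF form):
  $\text{True}$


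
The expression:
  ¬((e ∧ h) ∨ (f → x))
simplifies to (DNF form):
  (f ∧ ¬e ∧ ¬x) ∨ (f ∧ ¬h ∧ ¬x)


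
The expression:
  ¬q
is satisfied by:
  {q: False}


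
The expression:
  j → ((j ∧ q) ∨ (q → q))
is always true.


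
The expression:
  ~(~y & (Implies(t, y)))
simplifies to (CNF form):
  t | y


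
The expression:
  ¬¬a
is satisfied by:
  {a: True}


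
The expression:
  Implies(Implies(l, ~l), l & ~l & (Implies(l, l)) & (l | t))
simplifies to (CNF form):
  l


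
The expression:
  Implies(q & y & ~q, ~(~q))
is always true.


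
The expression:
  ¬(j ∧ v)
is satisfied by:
  {v: False, j: False}
  {j: True, v: False}
  {v: True, j: False}


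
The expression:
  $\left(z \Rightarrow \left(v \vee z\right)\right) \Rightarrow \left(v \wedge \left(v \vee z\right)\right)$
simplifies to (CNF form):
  $v$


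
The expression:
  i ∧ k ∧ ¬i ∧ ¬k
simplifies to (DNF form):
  False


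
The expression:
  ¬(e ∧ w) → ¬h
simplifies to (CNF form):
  (e ∨ ¬h) ∧ (w ∨ ¬h)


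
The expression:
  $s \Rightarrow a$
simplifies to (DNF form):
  $a \vee \neg s$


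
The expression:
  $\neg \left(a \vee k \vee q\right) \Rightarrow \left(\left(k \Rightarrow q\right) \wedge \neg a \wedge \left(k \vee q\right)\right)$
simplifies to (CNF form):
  $a \vee k \vee q$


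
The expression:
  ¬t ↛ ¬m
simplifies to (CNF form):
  m ∧ ¬t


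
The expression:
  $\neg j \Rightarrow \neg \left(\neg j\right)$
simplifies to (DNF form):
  $j$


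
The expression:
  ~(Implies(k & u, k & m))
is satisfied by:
  {u: True, k: True, m: False}


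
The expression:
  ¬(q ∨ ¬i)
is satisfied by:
  {i: True, q: False}


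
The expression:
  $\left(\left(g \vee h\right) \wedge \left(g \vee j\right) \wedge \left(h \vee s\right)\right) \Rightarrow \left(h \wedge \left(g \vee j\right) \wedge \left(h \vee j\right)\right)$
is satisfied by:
  {h: True, s: False, g: False}
  {s: False, g: False, h: False}
  {g: True, h: True, s: False}
  {g: True, s: False, h: False}
  {h: True, s: True, g: False}
  {s: True, h: False, g: False}
  {g: True, s: True, h: True}


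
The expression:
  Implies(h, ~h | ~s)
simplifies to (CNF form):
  ~h | ~s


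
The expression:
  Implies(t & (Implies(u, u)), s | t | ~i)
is always true.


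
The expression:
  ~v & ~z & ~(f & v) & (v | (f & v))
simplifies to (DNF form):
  False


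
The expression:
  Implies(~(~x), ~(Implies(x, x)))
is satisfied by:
  {x: False}


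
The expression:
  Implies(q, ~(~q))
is always true.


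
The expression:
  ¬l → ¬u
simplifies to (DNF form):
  l ∨ ¬u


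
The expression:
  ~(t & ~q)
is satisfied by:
  {q: True, t: False}
  {t: False, q: False}
  {t: True, q: True}


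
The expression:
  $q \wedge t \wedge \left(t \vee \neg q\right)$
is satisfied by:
  {t: True, q: True}


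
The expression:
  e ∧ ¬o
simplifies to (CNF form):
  e ∧ ¬o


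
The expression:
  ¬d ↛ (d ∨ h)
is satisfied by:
  {d: False, h: False}


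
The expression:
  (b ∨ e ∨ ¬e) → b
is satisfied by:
  {b: True}


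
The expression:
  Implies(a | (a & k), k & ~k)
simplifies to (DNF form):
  ~a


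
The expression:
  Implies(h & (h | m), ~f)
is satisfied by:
  {h: False, f: False}
  {f: True, h: False}
  {h: True, f: False}


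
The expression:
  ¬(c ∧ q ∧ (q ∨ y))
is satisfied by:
  {c: False, q: False}
  {q: True, c: False}
  {c: True, q: False}


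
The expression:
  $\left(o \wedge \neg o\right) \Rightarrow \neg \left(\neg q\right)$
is always true.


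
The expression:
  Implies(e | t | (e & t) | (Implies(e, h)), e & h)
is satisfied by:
  {h: True, e: True}


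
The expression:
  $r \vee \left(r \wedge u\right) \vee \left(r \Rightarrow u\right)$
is always true.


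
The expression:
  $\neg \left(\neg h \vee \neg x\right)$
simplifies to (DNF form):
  $h \wedge x$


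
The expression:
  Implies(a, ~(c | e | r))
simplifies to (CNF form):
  (~a | ~c) & (~a | ~e) & (~a | ~r)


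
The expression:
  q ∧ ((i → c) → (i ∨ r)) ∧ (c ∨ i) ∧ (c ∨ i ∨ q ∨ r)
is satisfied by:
  {r: True, i: True, c: True, q: True}
  {r: True, i: True, q: True, c: False}
  {i: True, c: True, q: True, r: False}
  {i: True, q: True, c: False, r: False}
  {r: True, c: True, q: True, i: False}


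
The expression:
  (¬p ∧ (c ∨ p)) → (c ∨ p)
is always true.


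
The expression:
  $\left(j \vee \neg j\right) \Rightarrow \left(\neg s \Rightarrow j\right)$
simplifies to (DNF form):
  $j \vee s$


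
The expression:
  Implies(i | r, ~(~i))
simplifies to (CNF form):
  i | ~r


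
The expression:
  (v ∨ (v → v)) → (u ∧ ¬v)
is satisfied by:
  {u: True, v: False}
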